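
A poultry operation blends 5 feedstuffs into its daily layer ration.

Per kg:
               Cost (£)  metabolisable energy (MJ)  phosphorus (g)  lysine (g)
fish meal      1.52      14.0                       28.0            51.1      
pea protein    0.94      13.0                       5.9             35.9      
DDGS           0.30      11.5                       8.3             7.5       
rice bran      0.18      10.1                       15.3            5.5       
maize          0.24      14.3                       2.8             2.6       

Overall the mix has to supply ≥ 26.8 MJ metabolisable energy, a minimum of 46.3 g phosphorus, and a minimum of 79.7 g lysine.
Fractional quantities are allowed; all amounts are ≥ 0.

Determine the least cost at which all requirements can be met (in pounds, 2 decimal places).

£2.17

Set it up as a linear program. Let x1 = kg of fish meal, x2 = kg of pea protein, x3 = kg of DDGS, x4 = kg of rice bran, x5 = kg of maize.
min 1.52x1 + 0.94x2 + 0.3x3 + 0.18x4 + 0.24x5 with:
  14x1 + 13x2 + 11.5x3 + 10.1x4 + 14.3x5 ≥ 26.8   (metabolisable energy)
  28x1 + 5.9x2 + 8.3x3 + 15.3x4 + 2.8x5 ≥ 46.3   (phosphorus)
  51.1x1 + 35.9x2 + 7.5x3 + 5.5x4 + 2.6x5 ≥ 79.7   (lysine)
  x1, x2, x3, x4, x5 ≥ 0.
The minimum-cost mix takes nothing from fish meal, DDGS, maize — only pea protein, rice bran. The phosphorus and lysine requirements are met with equality.
Optimal quantities: pea protein = 1.867 kg, rice bran = 2.306 kg.
Total cost: 0.94·1.867 + 0.18·2.306 = 2.1701.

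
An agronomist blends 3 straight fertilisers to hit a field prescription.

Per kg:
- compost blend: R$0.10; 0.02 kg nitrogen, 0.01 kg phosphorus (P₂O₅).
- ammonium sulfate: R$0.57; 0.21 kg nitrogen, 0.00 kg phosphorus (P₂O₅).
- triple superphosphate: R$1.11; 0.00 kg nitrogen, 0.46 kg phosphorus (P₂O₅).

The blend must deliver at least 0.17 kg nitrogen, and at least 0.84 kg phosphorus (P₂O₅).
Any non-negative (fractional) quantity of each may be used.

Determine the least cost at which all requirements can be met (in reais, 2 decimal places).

R$2.49

Let x1 = kg of compost blend, x2 = kg of ammonium sulfate, x3 = kg of triple superphosphate.
Minimize 0.1x1 + 0.57x2 + 1.11x3 s.t.:
  0.02x1 + 0.21x2 ≥ 0.17   (nitrogen)
  0.01x1 + 0.46x3 ≥ 0.84   (phosphorus (P₂O₅))
  x1, x2, x3 ≥ 0.
The minimum-cost mix takes nothing from compost blend — only ammonium sulfate, triple superphosphate. Binding constraints: nitrogen and phosphorus (P₂O₅).
So ammonium sulfate = 0.8095 kg, triple superphosphate = 1.826 kg.
Objective = 0.57·0.8095 + 1.11·1.826 = 2.4883.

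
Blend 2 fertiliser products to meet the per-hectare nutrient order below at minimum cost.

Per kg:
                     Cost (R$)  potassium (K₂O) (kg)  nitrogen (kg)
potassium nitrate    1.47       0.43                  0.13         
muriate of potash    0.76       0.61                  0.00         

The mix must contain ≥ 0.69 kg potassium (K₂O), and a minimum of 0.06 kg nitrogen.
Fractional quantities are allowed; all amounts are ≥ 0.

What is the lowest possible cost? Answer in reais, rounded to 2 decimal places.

Let x1 = kg of potassium nitrate, x2 = kg of muriate of potash.
Minimize 1.47x1 + 0.76x2 s.t.:
  0.43x1 + 0.61x2 ≥ 0.69   (potassium (K₂O))
  0.13x1 ≥ 0.06   (nitrogen)
  x1, x2 ≥ 0.
Both inputs are positive at the optimum. The potassium (K₂O) and nitrogen requirements are met with equality.
Optimal quantities: potassium nitrate = 0.4615 kg, muriate of potash = 0.8058 kg.
Total cost: 1.47·0.4615 + 0.76·0.8058 = 1.2908.

R$1.29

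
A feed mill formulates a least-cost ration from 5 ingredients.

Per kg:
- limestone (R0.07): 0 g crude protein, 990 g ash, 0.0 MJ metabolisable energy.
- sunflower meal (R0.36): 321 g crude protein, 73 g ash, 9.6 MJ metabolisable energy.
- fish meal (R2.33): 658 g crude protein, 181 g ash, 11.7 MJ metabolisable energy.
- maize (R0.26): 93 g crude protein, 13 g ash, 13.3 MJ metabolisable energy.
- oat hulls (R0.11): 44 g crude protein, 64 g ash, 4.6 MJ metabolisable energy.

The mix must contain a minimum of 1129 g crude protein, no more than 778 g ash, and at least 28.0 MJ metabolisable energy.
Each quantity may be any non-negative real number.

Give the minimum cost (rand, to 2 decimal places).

R1.27

Treat it as an LP. Let x1 = kg of limestone, x2 = kg of sunflower meal, x3 = kg of fish meal, x4 = kg of maize, x5 = kg of oat hulls.
Minimise 0.07x1 + 0.36x2 + 2.33x3 + 0.26x4 + 0.11x5 subject to:
  321x2 + 658x3 + 93x4 + 44x5 ≥ 1129   (crude protein)
  990x1 + 73x2 + 181x3 + 13x4 + 64x5 ≤ 778   (ash)
  9.6x2 + 11.7x3 + 13.3x4 + 4.6x5 ≥ 28   (metabolisable energy)
  x1, x2, x3, x4, x5 ≥ 0.
The optimal basis is {sunflower meal}; limestone, fish meal, maize, oat hulls drop out. Binding constraint: crude protein.
So sunflower meal = 3.517 kg.
Total cost: 0.36·3.517 = 1.2661.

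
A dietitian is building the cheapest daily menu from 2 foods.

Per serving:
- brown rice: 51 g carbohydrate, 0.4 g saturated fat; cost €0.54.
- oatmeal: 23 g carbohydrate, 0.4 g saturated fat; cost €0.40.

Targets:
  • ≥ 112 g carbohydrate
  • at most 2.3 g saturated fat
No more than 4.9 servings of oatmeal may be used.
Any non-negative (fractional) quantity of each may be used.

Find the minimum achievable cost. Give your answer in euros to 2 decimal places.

€1.19

Let x1 = servings of brown rice, x2 = servings of oatmeal.
Minimize 0.54x1 + 0.4x2 s.t.:
  51x1 + 23x2 ≥ 112   (carbohydrate)
  0.4x1 + 0.4x2 ≤ 2.3   (saturated fat)
  x2 ≤ 4.9
  x1, x2 ≥ 0.
The cheapest feasible vertex uses only brown rice; oatmeal is not used. Binding constraint: carbohydrate.
Optimal quantities: brown rice = 2.196 servings.
Hence cost = 0.54·2.196 = €1.1858.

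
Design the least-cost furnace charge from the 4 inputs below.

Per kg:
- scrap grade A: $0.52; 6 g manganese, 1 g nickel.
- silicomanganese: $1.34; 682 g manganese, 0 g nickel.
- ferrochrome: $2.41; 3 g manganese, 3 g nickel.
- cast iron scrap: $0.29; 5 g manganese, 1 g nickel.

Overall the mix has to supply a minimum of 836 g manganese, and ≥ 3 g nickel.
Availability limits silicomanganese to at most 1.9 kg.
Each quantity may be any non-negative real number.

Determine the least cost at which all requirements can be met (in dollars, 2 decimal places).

Treat it as an LP. Let x1 = kg of scrap grade A, x2 = kg of silicomanganese, x3 = kg of ferrochrome, x4 = kg of cast iron scrap.
Minimize 0.52x1 + 1.34x2 + 2.41x3 + 0.29x4 subject to:
  6x1 + 682x2 + 3x3 + 5x4 ≥ 836   (manganese)
  1x1 + 3x3 + 1x4 ≥ 3   (nickel)
  x2 ≤ 1.9
  x1, x2, x3, x4 ≥ 0.
The optimal basis is {silicomanganese, cast iron scrap}; scrap grade A, ferrochrome drop out. Binding constraints: manganese and nickel.
Solving gives x2 = 1.204, x4 = 3.
Objective = 1.34·1.204 + 0.29·3 = 2.4834.

$2.48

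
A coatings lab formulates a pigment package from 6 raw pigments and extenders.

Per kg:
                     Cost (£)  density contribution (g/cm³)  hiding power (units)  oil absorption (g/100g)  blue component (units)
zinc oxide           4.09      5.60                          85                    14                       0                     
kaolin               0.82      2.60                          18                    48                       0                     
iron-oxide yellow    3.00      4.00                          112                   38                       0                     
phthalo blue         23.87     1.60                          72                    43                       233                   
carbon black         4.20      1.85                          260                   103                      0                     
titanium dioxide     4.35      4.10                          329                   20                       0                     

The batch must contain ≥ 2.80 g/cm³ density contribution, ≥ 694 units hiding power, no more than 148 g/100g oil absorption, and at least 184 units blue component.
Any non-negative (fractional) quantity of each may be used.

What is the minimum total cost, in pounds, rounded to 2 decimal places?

This is a linear program. Let x1 = kg of zinc oxide, x2 = kg of kaolin, x3 = kg of iron-oxide yellow, x4 = kg of phthalo blue, x5 = kg of carbon black, x6 = kg of titanium dioxide.
Minimise 4.09x1 + 0.82x2 + 3x3 + 23.87x4 + 4.2x5 + 4.35x6 s.t.:
  5.6x1 + 2.6x2 + 4x3 + 1.6x4 + 1.85x5 + 4.1x6 ≥ 2.8   (density contribution)
  85x1 + 18x2 + 112x3 + 72x4 + 260x5 + 329x6 ≥ 694   (hiding power)
  14x1 + 48x2 + 38x3 + 43x4 + 103x5 + 20x6 ≤ 148   (oil absorption)
  233x4 ≥ 184   (blue component)
  x1, x2, x3, x4, x5, x6 ≥ 0.
The minimum-cost mix takes nothing from zinc oxide, kaolin, iron-oxide yellow, carbon black — only phthalo blue, titanium dioxide. There the hiding power and blue component constraints are tight.
Optimal quantities: phthalo blue = 0.7897 kg, titanium dioxide = 1.9366 kg.
Objective = 23.87·0.7897 + 4.35·1.9366 = 27.2743.

£27.27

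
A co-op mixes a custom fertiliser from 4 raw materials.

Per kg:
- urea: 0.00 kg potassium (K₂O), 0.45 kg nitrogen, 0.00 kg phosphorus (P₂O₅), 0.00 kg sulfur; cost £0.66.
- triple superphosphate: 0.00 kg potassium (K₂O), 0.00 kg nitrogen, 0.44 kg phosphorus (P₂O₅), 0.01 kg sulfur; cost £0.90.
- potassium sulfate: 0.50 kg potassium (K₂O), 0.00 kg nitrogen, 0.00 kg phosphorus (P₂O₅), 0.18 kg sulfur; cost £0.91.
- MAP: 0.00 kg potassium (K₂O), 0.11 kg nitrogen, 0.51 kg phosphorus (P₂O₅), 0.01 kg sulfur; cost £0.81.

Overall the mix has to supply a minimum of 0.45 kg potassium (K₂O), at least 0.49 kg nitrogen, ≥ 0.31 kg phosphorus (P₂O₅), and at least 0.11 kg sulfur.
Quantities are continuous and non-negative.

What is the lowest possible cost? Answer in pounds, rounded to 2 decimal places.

Let x1 = kg of urea, x2 = kg of triple superphosphate, x3 = kg of potassium sulfate, x4 = kg of MAP.
min 0.66x1 + 0.9x2 + 0.91x3 + 0.81x4 with:
  0.5x3 ≥ 0.45   (potassium (K₂O))
  0.45x1 + 0.11x4 ≥ 0.49   (nitrogen)
  0.44x2 + 0.51x4 ≥ 0.31   (phosphorus (P₂O₅))
  0.01x2 + 0.18x3 + 0.01x4 ≥ 0.11   (sulfur)
  x1, x2, x3, x4 ≥ 0.
At the optimum only urea, potassium sulfate, MAP are positive (triple superphosphate = 0). There the potassium (K₂O), nitrogen, phosphorus (P₂O₅) constraints are tight.
That vertex is x1 = 0.9403, x3 = 0.9, x4 = 0.6078.
Cost = 0.66·0.9403 + 0.91·0.9 + 0.81·0.6078 = 1.9319.

£1.93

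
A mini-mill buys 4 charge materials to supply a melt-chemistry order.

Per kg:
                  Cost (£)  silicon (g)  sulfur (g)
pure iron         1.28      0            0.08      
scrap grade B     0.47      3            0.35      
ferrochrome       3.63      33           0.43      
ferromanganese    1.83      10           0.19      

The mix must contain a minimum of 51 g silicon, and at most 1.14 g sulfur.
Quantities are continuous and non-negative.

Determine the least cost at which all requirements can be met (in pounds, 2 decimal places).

£5.61

Let x1 = kg of pure iron, x2 = kg of scrap grade B, x3 = kg of ferrochrome, x4 = kg of ferromanganese.
min 1.28x1 + 0.47x2 + 3.63x3 + 1.83x4 with:
  3x2 + 33x3 + 10x4 ≥ 51   (silicon)
  0.08x1 + 0.35x2 + 0.43x3 + 0.19x4 ≤ 1.14   (sulfur)
  x1, x2, x3, x4 ≥ 0.
The cheapest feasible vertex uses only ferrochrome; pure iron, scrap grade B, ferromanganese are not used. The silicon requirement is met with equality.
Optimal quantities: ferrochrome = 1.545 kg.
Cost = 3.63·1.545 = 5.6084.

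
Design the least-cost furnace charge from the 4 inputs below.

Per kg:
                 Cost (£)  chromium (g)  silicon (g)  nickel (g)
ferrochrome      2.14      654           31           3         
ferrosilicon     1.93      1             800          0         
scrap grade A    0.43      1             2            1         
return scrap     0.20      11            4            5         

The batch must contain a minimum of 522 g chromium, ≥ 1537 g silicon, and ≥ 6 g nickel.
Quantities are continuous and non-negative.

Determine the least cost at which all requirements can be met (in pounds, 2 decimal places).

£5.46

Set it up as a linear program. Let x1 = kg of ferrochrome, x2 = kg of ferrosilicon, x3 = kg of scrap grade A, x4 = kg of return scrap.
min 2.14x1 + 1.93x2 + 0.43x3 + 0.2x4 s.t.:
  654x1 + 1x2 + 1x3 + 11x4 ≥ 522   (chromium)
  31x1 + 800x2 + 2x3 + 4x4 ≥ 1537   (silicon)
  3x1 + 1x3 + 5x4 ≥ 6   (nickel)
  x1, x2, x3, x4 ≥ 0.
The minimum-cost mix takes nothing from scrap grade A — only ferrochrome, ferrosilicon, return scrap. There the chromium, silicon, nickel constraints are tight.
Optimal quantities: ferrochrome = 0.783 kg, ferrosilicon = 1.887 kg, return scrap = 0.7302 kg.
Total cost: 2.14·0.783 + 1.93·1.887 + 0.2·0.7302 = 5.4636.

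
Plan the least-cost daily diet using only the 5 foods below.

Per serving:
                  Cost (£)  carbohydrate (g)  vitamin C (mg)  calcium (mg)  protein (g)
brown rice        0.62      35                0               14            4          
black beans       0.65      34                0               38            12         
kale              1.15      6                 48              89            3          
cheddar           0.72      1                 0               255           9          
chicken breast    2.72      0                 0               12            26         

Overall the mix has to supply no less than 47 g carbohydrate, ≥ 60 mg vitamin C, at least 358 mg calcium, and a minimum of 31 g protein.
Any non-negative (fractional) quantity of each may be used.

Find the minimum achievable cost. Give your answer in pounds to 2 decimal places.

£3.08

Treat it as an LP. Let x1 = servings of brown rice, x2 = servings of black beans, x3 = servings of kale, x4 = servings of cheddar, x5 = servings of chicken breast.
Minimize 0.62x1 + 0.65x2 + 1.15x3 + 0.72x4 + 2.72x5 subject to:
  35x1 + 34x2 + 6x3 + 1x4 ≥ 47   (carbohydrate)
  48x3 ≥ 60   (vitamin C)
  14x1 + 38x2 + 89x3 + 255x4 + 12x5 ≥ 358   (calcium)
  4x1 + 12x2 + 3x3 + 9x4 + 26x5 ≥ 31   (protein)
  x1, x2, x3, x4, x5 ≥ 0.
At the optimum only black beans, kale, cheddar are positive (brown rice, chicken breast = 0). Binding constraints: vitamin C, calcium, protein.
So black beans = 1.74 servings, kale = 1.25 servings, cheddar = 0.7084 servings.
Hence cost = 0.65·1.74 + 1.15·1.25 + 0.72·0.7084 = £3.0785.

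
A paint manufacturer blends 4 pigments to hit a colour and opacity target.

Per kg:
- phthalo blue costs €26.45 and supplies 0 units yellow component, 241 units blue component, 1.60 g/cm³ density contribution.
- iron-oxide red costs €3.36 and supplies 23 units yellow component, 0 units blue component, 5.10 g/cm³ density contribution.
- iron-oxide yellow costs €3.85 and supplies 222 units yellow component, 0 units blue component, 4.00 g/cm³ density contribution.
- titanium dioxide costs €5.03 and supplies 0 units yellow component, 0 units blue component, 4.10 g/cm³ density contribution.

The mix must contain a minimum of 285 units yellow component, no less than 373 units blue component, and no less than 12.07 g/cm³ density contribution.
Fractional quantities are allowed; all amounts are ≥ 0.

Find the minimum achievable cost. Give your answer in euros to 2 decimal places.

€48.70

Let x1 = kg of phthalo blue, x2 = kg of iron-oxide red, x3 = kg of iron-oxide yellow, x4 = kg of titanium dioxide.
min 26.45x1 + 3.36x2 + 3.85x3 + 5.03x4 subject to:
  23x2 + 222x3 ≥ 285   (yellow component)
  241x1 ≥ 373   (blue component)
  1.6x1 + 5.1x2 + 4x3 + 4.1x4 ≥ 12.07   (density contribution)
  x1, x2, x3, x4 ≥ 0.
The cheapest feasible vertex uses only phthalo blue, iron-oxide red, iron-oxide yellow; titanium dioxide is not used. The yellow component, blue component, density contribution requirements are met with equality.
So phthalo blue = 1.548 kg, iron-oxide red = 0.9515 kg, iron-oxide yellow = 1.185 kg.
Cost = 26.45·1.548 + 3.36·0.9515 + 3.85·1.185 = 48.7039.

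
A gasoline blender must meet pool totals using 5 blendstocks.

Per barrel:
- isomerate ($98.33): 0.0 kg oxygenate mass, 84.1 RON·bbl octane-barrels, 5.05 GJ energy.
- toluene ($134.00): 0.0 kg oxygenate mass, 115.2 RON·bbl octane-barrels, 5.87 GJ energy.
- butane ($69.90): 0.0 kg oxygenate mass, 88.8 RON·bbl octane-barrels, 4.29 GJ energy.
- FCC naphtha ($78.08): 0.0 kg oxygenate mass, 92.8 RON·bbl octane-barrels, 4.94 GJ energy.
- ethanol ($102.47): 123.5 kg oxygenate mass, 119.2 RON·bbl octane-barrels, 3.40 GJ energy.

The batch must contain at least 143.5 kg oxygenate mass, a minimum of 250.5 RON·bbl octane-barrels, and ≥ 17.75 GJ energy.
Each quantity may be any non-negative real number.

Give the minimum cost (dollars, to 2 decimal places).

Let x1 = barrels of isomerate, x2 = barrels of toluene, x3 = barrels of butane, x4 = barrels of FCC naphtha, x5 = barrels of ethanol.
Minimize 98.33x1 + 134x2 + 69.9x3 + 78.08x4 + 102.47x5 with:
  123.5x5 ≥ 143.5   (oxygenate mass)
  84.1x1 + 115.2x2 + 88.8x3 + 92.8x4 + 119.2x5 ≥ 250.5   (octane-barrels)
  5.05x1 + 5.87x2 + 4.29x3 + 4.94x4 + 3.4x5 ≥ 17.75   (energy)
  x1, x2, x3, x4, x5 ≥ 0.
The cheapest feasible vertex uses only FCC naphtha, ethanol; isomerate, toluene, butane are not used. The oxygenate mass and energy requirements are met with equality.
That vertex is x4 = 2.7934, x5 = 1.1619.
Total cost: 78.08·2.7934 + 102.47·1.1619 = 337.1686.

$337.17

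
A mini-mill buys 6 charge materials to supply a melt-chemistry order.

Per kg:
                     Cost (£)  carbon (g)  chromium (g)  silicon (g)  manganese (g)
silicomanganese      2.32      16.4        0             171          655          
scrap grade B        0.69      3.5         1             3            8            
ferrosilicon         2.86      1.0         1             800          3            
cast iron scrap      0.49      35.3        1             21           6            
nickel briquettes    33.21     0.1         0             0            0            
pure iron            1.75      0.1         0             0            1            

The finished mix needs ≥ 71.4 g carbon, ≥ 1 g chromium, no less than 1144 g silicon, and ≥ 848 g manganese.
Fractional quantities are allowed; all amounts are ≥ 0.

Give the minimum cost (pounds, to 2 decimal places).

£6.85

Set it up as a linear program. Let x1 = kg of silicomanganese, x2 = kg of scrap grade B, x3 = kg of ferrosilicon, x4 = kg of cast iron scrap, x5 = kg of nickel briquettes, x6 = kg of pure iron.
min 2.32x1 + 0.69x2 + 2.86x3 + 0.49x4 + 33.21x5 + 1.75x6 subject to:
  16.4x1 + 3.5x2 + 1x3 + 35.3x4 + 0.1x5 + 0.1x6 ≥ 71.4   (carbon)
  1x2 + 1x3 + 1x4 ≥ 1   (chromium)
  171x1 + 3x2 + 800x3 + 21x4 ≥ 1144   (silicon)
  655x1 + 8x2 + 3x3 + 6x4 + 1x6 ≥ 848   (manganese)
  x1, x2, x3, x4, x5, x6 ≥ 0.
The minimum-cost mix takes nothing from scrap grade B, nickel briquettes, pure iron — only silicomanganese, ferrosilicon, cast iron scrap. There the carbon, silicon, manganese constraints are tight.
So silicomanganese = 1.277 kg, ferrosilicon = 1.12 kg, cast iron scrap = 1.398 kg.
Objective = 2.32·1.277 + 2.86·1.12 + 0.49·1.398 = 6.8509.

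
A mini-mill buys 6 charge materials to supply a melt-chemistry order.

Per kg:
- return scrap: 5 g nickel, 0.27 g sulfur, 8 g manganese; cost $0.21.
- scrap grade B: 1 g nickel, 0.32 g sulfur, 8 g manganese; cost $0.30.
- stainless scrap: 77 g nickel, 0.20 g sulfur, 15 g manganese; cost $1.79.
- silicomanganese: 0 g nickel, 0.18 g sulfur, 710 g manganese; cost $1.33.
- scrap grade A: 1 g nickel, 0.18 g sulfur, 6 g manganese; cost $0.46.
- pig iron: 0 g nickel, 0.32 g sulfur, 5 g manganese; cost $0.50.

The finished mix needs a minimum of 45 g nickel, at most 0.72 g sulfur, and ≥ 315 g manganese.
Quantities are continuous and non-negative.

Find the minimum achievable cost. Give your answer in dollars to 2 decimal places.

$1.62

Let x1 = kg of return scrap, x2 = kg of scrap grade B, x3 = kg of stainless scrap, x4 = kg of silicomanganese, x5 = kg of scrap grade A, x6 = kg of pig iron.
Minimise 0.21x1 + 0.3x2 + 1.79x3 + 1.33x4 + 0.46x5 + 0.5x6 subject to:
  5x1 + 1x2 + 77x3 + 1x5 ≥ 45   (nickel)
  0.27x1 + 0.32x2 + 0.2x3 + 0.18x4 + 0.18x5 + 0.32x6 ≤ 0.72   (sulfur)
  8x1 + 8x2 + 15x3 + 710x4 + 6x5 + 5x6 ≥ 315   (manganese)
  x1, x2, x3, x4, x5, x6 ≥ 0.
The cheapest feasible vertex uses only stainless scrap, silicomanganese; return scrap, scrap grade B, scrap grade A, pig iron are not used. There the nickel and manganese constraints are tight.
That vertex is x3 = 0.5844, x4 = 0.4313.
Hence cost = 1.79·0.5844 + 1.33·0.4313 = $1.6197.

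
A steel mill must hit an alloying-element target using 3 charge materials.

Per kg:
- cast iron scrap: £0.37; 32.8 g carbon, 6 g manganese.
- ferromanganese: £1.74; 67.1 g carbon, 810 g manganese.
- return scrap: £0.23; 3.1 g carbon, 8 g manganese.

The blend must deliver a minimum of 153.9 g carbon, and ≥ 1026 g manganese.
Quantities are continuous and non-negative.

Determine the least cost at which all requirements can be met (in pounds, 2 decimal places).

£2.97

Treat it as an LP. Let x1 = kg of cast iron scrap, x2 = kg of ferromanganese, x3 = kg of return scrap.
Minimise 0.37x1 + 1.74x2 + 0.23x3 s.t.:
  32.8x1 + 67.1x2 + 3.1x3 ≥ 153.9   (carbon)
  6x1 + 810x2 + 8x3 ≥ 1026   (manganese)
  x1, x2, x3 ≥ 0.
At the optimum only cast iron scrap, ferromanganese are positive (return scrap = 0). The carbon and manganese requirements are met with equality.
That vertex is x1 = 2.133, x2 = 1.251.
Objective = 0.37·2.133 + 1.74·1.251 = 2.9660.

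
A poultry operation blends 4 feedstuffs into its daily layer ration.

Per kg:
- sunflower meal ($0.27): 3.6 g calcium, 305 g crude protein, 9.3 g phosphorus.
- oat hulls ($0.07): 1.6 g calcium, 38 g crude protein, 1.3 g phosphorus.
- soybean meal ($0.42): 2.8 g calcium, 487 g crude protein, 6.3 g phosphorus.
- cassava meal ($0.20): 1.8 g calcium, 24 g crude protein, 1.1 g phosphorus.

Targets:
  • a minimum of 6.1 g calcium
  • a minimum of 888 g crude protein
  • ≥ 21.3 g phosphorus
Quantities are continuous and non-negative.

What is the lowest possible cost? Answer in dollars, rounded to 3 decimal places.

$0.779

Set it up as a linear program. Let x1 = kg of sunflower meal, x2 = kg of oat hulls, x3 = kg of soybean meal, x4 = kg of cassava meal.
min 0.27x1 + 0.07x2 + 0.42x3 + 0.2x4 s.t.:
  3.6x1 + 1.6x2 + 2.8x3 + 1.8x4 ≥ 6.1   (calcium)
  305x1 + 38x2 + 487x3 + 24x4 ≥ 888   (crude protein)
  9.3x1 + 1.3x2 + 6.3x3 + 1.1x4 ≥ 21.3   (phosphorus)
  x1, x2, x3, x4 ≥ 0.
The cheapest feasible vertex uses only sunflower meal, soybean meal; oat hulls, cassava meal are not used. The crude protein and phosphorus requirements are met with equality.
Solving gives x1 = 1.833, x3 = 0.6757.
Cost = 0.27·1.833 + 0.42·0.6757 = 0.77870.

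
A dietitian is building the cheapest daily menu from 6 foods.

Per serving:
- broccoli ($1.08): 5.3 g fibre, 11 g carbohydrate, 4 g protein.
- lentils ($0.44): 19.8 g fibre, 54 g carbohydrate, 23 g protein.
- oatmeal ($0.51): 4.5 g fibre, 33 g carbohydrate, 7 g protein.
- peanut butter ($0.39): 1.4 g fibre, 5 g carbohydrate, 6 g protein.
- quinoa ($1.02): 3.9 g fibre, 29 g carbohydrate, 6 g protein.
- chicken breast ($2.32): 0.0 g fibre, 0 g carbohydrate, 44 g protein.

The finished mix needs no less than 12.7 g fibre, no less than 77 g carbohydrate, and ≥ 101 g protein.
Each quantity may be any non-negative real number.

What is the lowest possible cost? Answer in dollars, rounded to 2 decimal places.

Treat it as an LP. Let x1 = servings of broccoli, x2 = servings of lentils, x3 = servings of oatmeal, x4 = servings of peanut butter, x5 = servings of quinoa, x6 = servings of chicken breast.
Minimise 1.08x1 + 0.44x2 + 0.51x3 + 0.39x4 + 1.02x5 + 2.32x6 s.t.:
  5.3x1 + 19.8x2 + 4.5x3 + 1.4x4 + 3.9x5 ≥ 12.7   (fibre)
  11x1 + 54x2 + 33x3 + 5x4 + 29x5 ≥ 77   (carbohydrate)
  4x1 + 23x2 + 7x3 + 6x4 + 6x5 + 44x6 ≥ 101   (protein)
  x1, x2, x3, x4, x5, x6 ≥ 0.
The optimal basis is {lentils}; broccoli, oatmeal, peanut butter, quinoa, chicken breast drop out. There the protein constraint is tight.
Optimal quantities: lentils = 4.391 servings.
Hence cost = 0.44·4.391 = $1.9320.

$1.93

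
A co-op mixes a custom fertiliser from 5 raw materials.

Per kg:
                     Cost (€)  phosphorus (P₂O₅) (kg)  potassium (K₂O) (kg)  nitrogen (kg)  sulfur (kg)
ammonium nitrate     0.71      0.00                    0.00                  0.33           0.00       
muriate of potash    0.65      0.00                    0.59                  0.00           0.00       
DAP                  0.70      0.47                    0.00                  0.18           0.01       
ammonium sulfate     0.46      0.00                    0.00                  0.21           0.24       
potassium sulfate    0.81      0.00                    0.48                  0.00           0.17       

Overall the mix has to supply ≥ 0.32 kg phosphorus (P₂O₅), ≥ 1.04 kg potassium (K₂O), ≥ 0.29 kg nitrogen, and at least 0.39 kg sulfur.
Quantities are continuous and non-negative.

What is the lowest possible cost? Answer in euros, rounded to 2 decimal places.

Set it up as a linear program. Let x1 = kg of ammonium nitrate, x2 = kg of muriate of potash, x3 = kg of DAP, x4 = kg of ammonium sulfate, x5 = kg of potassium sulfate.
Minimise 0.71x1 + 0.65x2 + 0.7x3 + 0.46x4 + 0.81x5 subject to:
  0.47x3 ≥ 0.32   (phosphorus (P₂O₅))
  0.59x2 + 0.48x5 ≥ 1.04   (potassium (K₂O))
  0.33x1 + 0.18x3 + 0.21x4 ≥ 0.29   (nitrogen)
  0.01x3 + 0.24x4 + 0.17x5 ≥ 0.39   (sulfur)
  x1, x2, x3, x4, x5 ≥ 0.
At the optimum only muriate of potash, DAP, ammonium sulfate, potassium sulfate are positive (ammonium nitrate = 0). Binding constraints: phosphorus (P₂O₅), potassium (K₂O), nitrogen, sulfur.
So muriate of potash = 0.8447 kg, DAP = 0.6809 kg, ammonium sulfate = 0.7974 kg, potassium sulfate = 1.128 kg.
Total cost: 0.65·0.8447 + 0.7·0.6809 + 0.46·0.7974 + 0.81·1.128 = 2.3062.

€2.31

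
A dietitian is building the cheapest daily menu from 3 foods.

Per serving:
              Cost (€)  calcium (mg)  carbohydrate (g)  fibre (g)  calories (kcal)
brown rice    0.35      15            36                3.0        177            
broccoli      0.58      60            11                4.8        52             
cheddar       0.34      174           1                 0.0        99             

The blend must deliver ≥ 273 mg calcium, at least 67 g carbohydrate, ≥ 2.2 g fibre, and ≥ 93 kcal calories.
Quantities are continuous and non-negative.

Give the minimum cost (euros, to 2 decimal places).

€1.12

Let x1 = servings of brown rice, x2 = servings of broccoli, x3 = servings of cheddar.
min 0.35x1 + 0.58x2 + 0.34x3 subject to:
  15x1 + 60x2 + 174x3 ≥ 273   (calcium)
  36x1 + 11x2 + 1x3 ≥ 67   (carbohydrate)
  3x1 + 4.8x2 ≥ 2.2   (fibre)
  177x1 + 52x2 + 99x3 ≥ 93   (calories)
  x1, x2, x3 ≥ 0.
The optimal basis is {brown rice, cheddar}; broccoli drops out. There the calcium and carbohydrate constraints are tight.
Optimal quantities: brown rice = 1.822 servings, cheddar = 1.412 servings.
Cost = 0.35·1.822 + 0.34·1.412 = 1.1178.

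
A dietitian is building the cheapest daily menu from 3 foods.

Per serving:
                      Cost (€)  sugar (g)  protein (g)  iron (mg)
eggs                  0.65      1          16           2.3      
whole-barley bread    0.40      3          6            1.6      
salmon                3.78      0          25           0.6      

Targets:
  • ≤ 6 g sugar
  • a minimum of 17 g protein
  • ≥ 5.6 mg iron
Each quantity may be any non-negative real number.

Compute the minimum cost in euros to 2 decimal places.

€1.50

Let x1 = servings of eggs, x2 = servings of whole-barley bread, x3 = servings of salmon.
Minimise 0.65x1 + 0.4x2 + 3.78x3 subject to:
  1x1 + 3x2 ≤ 6   (sugar)
  16x1 + 6x2 + 25x3 ≥ 17   (protein)
  2.3x1 + 1.6x2 + 0.6x3 ≥ 5.6   (iron)
  x1, x2, x3 ≥ 0.
The cheapest feasible vertex uses only eggs, whole-barley bread; salmon is not used. Binding constraints: sugar and iron.
So eggs = 1.358 servings, whole-barley bread = 1.547 servings.
Cost = 0.65·1.358 + 0.4·1.547 = 1.5015.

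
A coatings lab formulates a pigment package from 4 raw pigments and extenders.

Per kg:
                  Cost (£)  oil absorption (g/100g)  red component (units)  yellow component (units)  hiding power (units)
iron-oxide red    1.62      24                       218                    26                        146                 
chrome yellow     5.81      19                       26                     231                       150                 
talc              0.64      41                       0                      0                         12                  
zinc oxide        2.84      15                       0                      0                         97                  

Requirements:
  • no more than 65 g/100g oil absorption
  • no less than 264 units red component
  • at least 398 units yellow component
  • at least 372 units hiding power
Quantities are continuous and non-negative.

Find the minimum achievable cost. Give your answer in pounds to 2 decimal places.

£10.99

Let x1 = kg of iron-oxide red, x2 = kg of chrome yellow, x3 = kg of talc, x4 = kg of zinc oxide.
Minimize 1.62x1 + 5.81x2 + 0.64x3 + 2.84x4 s.t.:
  24x1 + 19x2 + 41x3 + 15x4 ≤ 65   (oil absorption)
  218x1 + 26x2 ≥ 264   (red component)
  26x1 + 231x2 ≥ 398   (yellow component)
  146x1 + 150x2 + 12x3 + 97x4 ≥ 372   (hiding power)
  x1, x2, x3, x4 ≥ 0.
At the optimum only iron-oxide red, chrome yellow are positive (talc, zinc oxide = 0). There the red component and yellow component constraints are tight.
Solving gives x1 = 1.019, x2 = 1.608.
Hence cost = 1.62·1.019 + 5.81·1.608 = £10.9933.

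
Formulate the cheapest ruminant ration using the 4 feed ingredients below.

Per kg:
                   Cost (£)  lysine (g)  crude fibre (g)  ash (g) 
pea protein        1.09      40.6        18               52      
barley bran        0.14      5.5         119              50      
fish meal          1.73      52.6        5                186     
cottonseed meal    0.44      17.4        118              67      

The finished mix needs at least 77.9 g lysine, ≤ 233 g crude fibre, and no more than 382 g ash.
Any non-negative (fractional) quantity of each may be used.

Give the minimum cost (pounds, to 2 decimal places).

£2.04

Treat it as an LP. Let x1 = kg of pea protein, x2 = kg of barley bran, x3 = kg of fish meal, x4 = kg of cottonseed meal.
Minimise 1.09x1 + 0.14x2 + 1.73x3 + 0.44x4 s.t.:
  40.6x1 + 5.5x2 + 52.6x3 + 17.4x4 ≥ 77.9   (lysine)
  18x1 + 119x2 + 5x3 + 118x4 ≤ 233   (crude fibre)
  52x1 + 50x2 + 186x3 + 67x4 ≤ 382   (ash)
  x1, x2, x3, x4 ≥ 0.
The cheapest feasible vertex uses only pea protein, cottonseed meal; barley bran, fish meal are not used. There the lysine and crude fibre constraints are tight.
So pea protein = 1.147 kg, cottonseed meal = 1.8 kg.
Objective = 1.09·1.147 + 0.44·1.8 = 2.0422.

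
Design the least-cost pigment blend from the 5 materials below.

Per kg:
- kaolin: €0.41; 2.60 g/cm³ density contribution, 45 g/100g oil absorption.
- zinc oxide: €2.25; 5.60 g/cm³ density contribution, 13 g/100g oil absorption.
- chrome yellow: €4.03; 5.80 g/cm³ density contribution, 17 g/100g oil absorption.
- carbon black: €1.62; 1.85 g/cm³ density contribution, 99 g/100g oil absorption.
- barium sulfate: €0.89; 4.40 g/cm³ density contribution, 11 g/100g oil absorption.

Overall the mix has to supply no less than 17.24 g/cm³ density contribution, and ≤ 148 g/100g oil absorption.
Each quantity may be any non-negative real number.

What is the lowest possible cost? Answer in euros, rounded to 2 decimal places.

Set it up as a linear program. Let x1 = kg of kaolin, x2 = kg of zinc oxide, x3 = kg of chrome yellow, x4 = kg of carbon black, x5 = kg of barium sulfate.
Minimize 0.41x1 + 2.25x2 + 4.03x3 + 1.62x4 + 0.89x5 with:
  2.6x1 + 5.6x2 + 5.8x3 + 1.85x4 + 4.4x5 ≥ 17.24   (density contribution)
  45x1 + 13x2 + 17x3 + 99x4 + 11x5 ≤ 148   (oil absorption)
  x1, x2, x3, x4, x5 ≥ 0.
The optimal basis is {kaolin, barium sulfate}; zinc oxide, chrome yellow, carbon black drop out. Binding constraints: density contribution and oil absorption.
Solving gives x1 = 2.725, x5 = 2.308.
Objective = 0.41·2.725 + 0.89·2.308 = 3.1714.

€3.17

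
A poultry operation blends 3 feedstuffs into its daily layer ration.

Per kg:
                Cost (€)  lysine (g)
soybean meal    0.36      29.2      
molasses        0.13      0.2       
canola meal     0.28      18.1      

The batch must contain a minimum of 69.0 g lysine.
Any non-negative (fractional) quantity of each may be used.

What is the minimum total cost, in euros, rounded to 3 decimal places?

€0.851

This is a linear program. Let x1 = kg of soybean meal, x2 = kg of molasses, x3 = kg of canola meal.
Minimize 0.36x1 + 0.13x2 + 0.28x3 subject to:
  29.2x1 + 0.2x2 + 18.1x3 ≥ 69   (lysine)
  x1, x2, x3 ≥ 0.
The minimum-cost mix takes nothing from molasses, canola meal — only soybean meal. Binding constraint: lysine.
Solving gives x1 = 2.363.
Objective = 0.36·2.363 = 0.85068.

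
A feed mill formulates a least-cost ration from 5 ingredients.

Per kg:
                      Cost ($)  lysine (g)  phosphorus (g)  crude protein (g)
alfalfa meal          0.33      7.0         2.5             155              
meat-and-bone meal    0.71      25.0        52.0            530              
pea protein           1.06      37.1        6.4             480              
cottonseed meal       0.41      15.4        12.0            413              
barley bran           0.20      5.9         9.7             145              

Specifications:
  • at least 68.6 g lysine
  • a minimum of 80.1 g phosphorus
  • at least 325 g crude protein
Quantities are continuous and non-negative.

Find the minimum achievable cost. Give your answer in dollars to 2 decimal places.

This is a linear program. Let x1 = kg of alfalfa meal, x2 = kg of meat-and-bone meal, x3 = kg of pea protein, x4 = kg of cottonseed meal, x5 = kg of barley bran.
Minimize 0.33x1 + 0.71x2 + 1.06x3 + 0.41x4 + 0.2x5 with:
  7x1 + 25x2 + 37.1x3 + 15.4x4 + 5.9x5 ≥ 68.6   (lysine)
  2.5x1 + 52x2 + 6.4x3 + 12x4 + 9.7x5 ≥ 80.1   (phosphorus)
  155x1 + 530x2 + 480x3 + 413x4 + 145x5 ≥ 325   (crude protein)
  x1, x2, x3, x4, x5 ≥ 0.
The cheapest feasible vertex uses only meat-and-bone meal, cottonseed meal; alfalfa meal, pea protein, barley bran are not used. There the lysine and phosphorus constraints are tight.
So meat-and-bone meal = 0.8194 kg, cottonseed meal = 3.124 kg.
Total cost: 0.71·0.8194 + 0.41·3.124 = 1.8626.

$1.86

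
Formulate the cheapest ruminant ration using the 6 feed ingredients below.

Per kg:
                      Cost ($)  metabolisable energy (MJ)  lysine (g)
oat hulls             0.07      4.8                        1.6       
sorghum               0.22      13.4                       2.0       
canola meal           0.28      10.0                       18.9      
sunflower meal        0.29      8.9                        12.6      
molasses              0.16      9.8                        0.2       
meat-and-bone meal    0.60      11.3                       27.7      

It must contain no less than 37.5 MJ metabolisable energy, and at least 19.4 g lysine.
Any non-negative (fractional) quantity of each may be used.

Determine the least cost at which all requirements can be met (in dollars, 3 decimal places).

$0.606

Set it up as a linear program. Let x1 = kg of oat hulls, x2 = kg of sorghum, x3 = kg of canola meal, x4 = kg of sunflower meal, x5 = kg of molasses, x6 = kg of meat-and-bone meal.
min 0.07x1 + 0.22x2 + 0.28x3 + 0.29x4 + 0.16x5 + 0.6x6 subject to:
  4.8x1 + 13.4x2 + 10x3 + 8.9x4 + 9.8x5 + 11.3x6 ≥ 37.5   (metabolisable energy)
  1.6x1 + 2x2 + 18.9x3 + 12.6x4 + 0.2x5 + 27.7x6 ≥ 19.4   (lysine)
  x1, x2, x3, x4, x5, x6 ≥ 0.
The minimum-cost mix takes nothing from sorghum, sunflower meal, molasses, meat-and-bone meal — only oat hulls, canola meal. Binding constraints: metabolisable energy and lysine.
So oat hulls = 6.889 kg, canola meal = 0.4433 kg.
Cost = 0.07·6.889 + 0.28·0.4433 = 0.60635.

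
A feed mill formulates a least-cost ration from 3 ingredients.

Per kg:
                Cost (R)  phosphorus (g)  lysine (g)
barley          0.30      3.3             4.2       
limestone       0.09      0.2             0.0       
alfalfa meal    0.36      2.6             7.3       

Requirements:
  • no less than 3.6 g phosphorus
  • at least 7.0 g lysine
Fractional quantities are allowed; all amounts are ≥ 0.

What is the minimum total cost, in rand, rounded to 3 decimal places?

R0.402

This is a linear program. Let x1 = kg of barley, x2 = kg of limestone, x3 = kg of alfalfa meal.
Minimise 0.3x1 + 0.09x2 + 0.36x3 s.t.:
  3.3x1 + 0.2x2 + 2.6x3 ≥ 3.6   (phosphorus)
  4.2x1 + 7.3x3 ≥ 7   (lysine)
  x1, x2, x3 ≥ 0.
The cheapest feasible vertex uses only barley, alfalfa meal; limestone is not used. Binding constraints: phosphorus and lysine.
That vertex is x1 = 0.6135, x3 = 0.6059.
Total cost: 0.3·0.6135 + 0.36·0.6059 = 0.40217.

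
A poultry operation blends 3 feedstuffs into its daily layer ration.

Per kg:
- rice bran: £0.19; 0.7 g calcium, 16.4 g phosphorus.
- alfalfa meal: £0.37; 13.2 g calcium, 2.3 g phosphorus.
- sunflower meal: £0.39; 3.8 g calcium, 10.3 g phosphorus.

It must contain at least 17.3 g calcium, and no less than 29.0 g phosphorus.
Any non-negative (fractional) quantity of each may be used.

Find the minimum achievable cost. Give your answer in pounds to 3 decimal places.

£0.757

Set it up as a linear program. Let x1 = kg of rice bran, x2 = kg of alfalfa meal, x3 = kg of sunflower meal.
Minimise 0.19x1 + 0.37x2 + 0.39x3 with:
  0.7x1 + 13.2x2 + 3.8x3 ≥ 17.3   (calcium)
  16.4x1 + 2.3x2 + 10.3x3 ≥ 29   (phosphorus)
  x1, x2, x3 ≥ 0.
At the optimum only rice bran, alfalfa meal are positive (sunflower meal = 0). The calcium and phosphorus requirements are met with equality.
Solving gives x1 = 1.596, x2 = 1.226.
Objective = 0.19·1.596 + 0.37·1.226 = 0.75686.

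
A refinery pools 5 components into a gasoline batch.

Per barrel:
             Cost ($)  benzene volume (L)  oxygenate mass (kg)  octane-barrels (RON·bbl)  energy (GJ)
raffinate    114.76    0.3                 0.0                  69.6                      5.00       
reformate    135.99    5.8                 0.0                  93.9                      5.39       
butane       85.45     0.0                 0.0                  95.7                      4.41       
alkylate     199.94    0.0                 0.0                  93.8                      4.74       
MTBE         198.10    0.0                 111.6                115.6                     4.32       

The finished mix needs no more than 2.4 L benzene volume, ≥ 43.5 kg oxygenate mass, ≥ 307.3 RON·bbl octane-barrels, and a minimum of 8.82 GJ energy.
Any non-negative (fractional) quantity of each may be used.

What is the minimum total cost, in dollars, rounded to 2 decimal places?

Let x1 = barrels of raffinate, x2 = barrels of reformate, x3 = barrels of butane, x4 = barrels of alkylate, x5 = barrels of MTBE.
min 114.76x1 + 135.99x2 + 85.45x3 + 199.94x4 + 198.1x5 s.t.:
  0.3x1 + 5.8x2 ≤ 2.4   (benzene volume)
  111.6x5 ≥ 43.5   (oxygenate mass)
  69.6x1 + 93.9x2 + 95.7x3 + 93.8x4 + 115.6x5 ≥ 307.3   (octane-barrels)
  5x1 + 5.39x2 + 4.41x3 + 4.74x4 + 4.32x5 ≥ 8.82   (energy)
  x1, x2, x3, x4, x5 ≥ 0.
The minimum-cost mix takes nothing from raffinate, reformate, alkylate — only butane, MTBE. Binding constraints: oxygenate mass and octane-barrels.
Optimal quantities: butane = 2.7402 barrels, MTBE = 0.38978 barrels.
Total cost: 85.45·2.7402 + 198.1·0.38978 = 311.3655.

$311.37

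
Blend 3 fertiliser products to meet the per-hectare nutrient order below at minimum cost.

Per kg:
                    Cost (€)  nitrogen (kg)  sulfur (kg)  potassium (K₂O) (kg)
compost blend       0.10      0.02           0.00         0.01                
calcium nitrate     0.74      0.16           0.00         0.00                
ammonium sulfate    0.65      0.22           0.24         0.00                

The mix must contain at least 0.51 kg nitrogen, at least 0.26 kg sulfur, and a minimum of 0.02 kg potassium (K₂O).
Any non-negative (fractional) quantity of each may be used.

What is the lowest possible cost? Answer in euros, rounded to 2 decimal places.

Let x1 = kg of compost blend, x2 = kg of calcium nitrate, x3 = kg of ammonium sulfate.
Minimize 0.1x1 + 0.74x2 + 0.65x3 with:
  0.02x1 + 0.16x2 + 0.22x3 ≥ 0.51   (nitrogen)
  0.24x3 ≥ 0.26   (sulfur)
  0.01x1 ≥ 0.02   (potassium (K₂O))
  x1, x2, x3 ≥ 0.
The minimum-cost mix takes nothing from calcium nitrate — only compost blend, ammonium sulfate. Binding constraints: nitrogen and potassium (K₂O).
Optimal quantities: compost blend = 2 kg, ammonium sulfate = 2.136 kg.
Hence cost = 0.1·2 + 0.65·2.136 = €1.5884.

€1.59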